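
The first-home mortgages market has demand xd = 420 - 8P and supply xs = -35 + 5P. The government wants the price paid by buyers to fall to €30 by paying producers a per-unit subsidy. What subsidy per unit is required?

At a buyer price of 30, quantity demanded is 420 − 8·30 = 180.
Sellers supply 180 only when they receive Ps with -35 + 5·Ps = 180, i.e. Ps = 43.
s = Ps − Pb = 43 − 30 = 13.

Required subsidy s = €13 per unit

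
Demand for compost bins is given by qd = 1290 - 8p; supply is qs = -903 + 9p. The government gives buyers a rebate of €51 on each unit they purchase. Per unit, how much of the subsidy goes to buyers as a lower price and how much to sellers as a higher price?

Buyers gain €27 per unit; sellers gain €24 per unit

Pre-subsidy: 1290 - 8p = -903 + 9p gives p* = 129, q* = 258.
With the rebate, buyers effectively pay pb = ps − 51, where ps is the price sellers receive.
Demand in terms of ps becomes qd = 1290 − 8(ps − 51) = 1698 - 8ps. Setting this equal to supply: 1698 - 8ps = -903 + 9ps, so ps = 153.
Buyers pay pb = 153 − 51 = 102; q' = -903 + 9·153 = 474.
Buyers' price falls by p* − pb = 129 − 102 = 27; sellers' price rises by ps − p* = 153 − 129 = 24.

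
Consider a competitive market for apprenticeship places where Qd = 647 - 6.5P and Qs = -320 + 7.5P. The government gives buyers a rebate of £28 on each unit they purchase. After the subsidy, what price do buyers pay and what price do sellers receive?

Buyers pay 757/14; sellers receive 1149/14

Pre-subsidy: 647 - 6.5P = -320 + 7.5P gives P* = 967/14, Q* = 5545/28.
With the rebate, buyers effectively pay Pb = Ps − 28, where Ps is the price sellers receive.
Demand in terms of Ps becomes Qd = 647 − 6.5(Ps − 28) = 829 - 6.5Ps. Setting this equal to supply: 829 - 6.5Ps = -320 + 7.5Ps, so Ps = 1149/14.
Buyers pay Pb = 1149/14 − 28 = 757/14; Q' = -320 + 7.5·(1149/14) = 8275/28.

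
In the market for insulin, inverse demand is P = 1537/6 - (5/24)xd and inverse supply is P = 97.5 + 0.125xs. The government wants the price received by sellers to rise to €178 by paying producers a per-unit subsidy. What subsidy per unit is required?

At a seller price of 178, quantity supplied is -780 + 8·178 = 644.
Buyers absorb 644 only when they pay Pb = 1537/6 − (5/24)·644 = 122.
s = Ps − Pb = 178 − 122 = 56.

Required subsidy s = €56 per unit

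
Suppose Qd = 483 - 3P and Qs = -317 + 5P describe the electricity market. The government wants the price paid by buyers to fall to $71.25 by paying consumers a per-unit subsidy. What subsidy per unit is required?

Required subsidy s = $46 per unit

At a buyer price of 71.25, quantity demanded is 483 − 3·71.25 = 269.25.
Sellers supply 269.25 only when they receive Ps with -317 + 5·Ps = 269.25, i.e. Ps = 117.25.
s = Ps − Pb = 117.25 − 71.25 = 46.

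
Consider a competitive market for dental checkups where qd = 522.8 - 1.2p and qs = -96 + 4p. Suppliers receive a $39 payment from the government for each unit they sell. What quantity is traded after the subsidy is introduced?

Pre-subsidy: 522.8 - 1.2p = -96 + 4p gives p* = 119, q* = 380.
With the subsidy, sellers receive ps = pb + 39 for each unit, where pb is the price buyers pay.
Supply in terms of pb becomes qs = -96 + 4(pb + 39) = 60 + 4pb. Setting this equal to demand: 522.8 - 1.2pb = 60 + 4pb, so pb = 89.
Sellers receive ps = 89 + 39 = 128; q' = 522.8 − 1.2·89 = 416.

q' = 416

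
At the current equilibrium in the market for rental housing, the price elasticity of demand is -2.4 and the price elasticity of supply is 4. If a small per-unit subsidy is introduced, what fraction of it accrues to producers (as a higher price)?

For a small subsidy around the equilibrium, the benefit split depends on the relative slopes, which at a point are proportional to the elasticities.
Buyer share = εs/(εs + |εd|) = 4/(4 + 2.4) = 0.625; seller share = |εd|/(εs + |εd|) = 0.375.
So producers capture 0.375 of the subsidy.

Producer share = 0.375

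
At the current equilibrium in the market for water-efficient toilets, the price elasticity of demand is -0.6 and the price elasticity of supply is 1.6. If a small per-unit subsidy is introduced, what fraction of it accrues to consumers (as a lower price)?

Consumer share = 8/11

For a small subsidy around the equilibrium, the benefit split depends on the relative slopes, which at a point are proportional to the elasticities.
Buyer share = εs/(εs + |εd|) = 1.6/(1.6 + 0.6) = 8/11; seller share = |εd|/(εs + |εd|) = 3/11.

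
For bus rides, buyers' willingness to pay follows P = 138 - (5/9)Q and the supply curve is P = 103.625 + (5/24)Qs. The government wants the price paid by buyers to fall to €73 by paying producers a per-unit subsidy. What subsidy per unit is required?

At a buyer price of 73, quantity demanded is 248.4 − 1.8·73 = 117.
Sellers supply 117 only when they receive Ps = 103.625 + (5/24)·117 = 128.
s = Ps − Pb = 128 − 73 = 55.

Required subsidy s = €55 per unit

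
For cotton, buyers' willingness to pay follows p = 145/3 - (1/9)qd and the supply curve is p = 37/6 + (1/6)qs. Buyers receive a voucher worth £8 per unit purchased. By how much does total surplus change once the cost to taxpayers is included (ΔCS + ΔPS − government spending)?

Net change in total surplus = -£115.2

Pre-subsidy: 145/3 - (1/9)q = 37/6 + (1/6)q gives q* = 151.8 and p* = 472/15.
With the rebate, buyers effectively pay pb = ps − 8, where ps is the price sellers receive.
On the curves, pb = 145/3 - (1/9)q and ps = 37/6 + (1/6)q; the wedge ps − pb = 8 gives 37/6 + (1/6)q − (145/3 - (1/9)q) = 8, so q' = 180.6.
Then pb = 145/3 − (1/9)·180.6 = 424/15 and ps = 37/6 + (1/6)·180.6 = 544/15.
ΔCS = ½(151.8 + 180.6)(472/15 − 424/15) = 531.84; ΔPS = ½(151.8 + 180.6)(544/15 − 472/15) = 797.76.
Government spending = 8 × 180.6 = 1444.8.
Net change = 531.84 + 797.76 − 1444.8 = -115.2. The loss equals the DWL triangle ½·8·28.8.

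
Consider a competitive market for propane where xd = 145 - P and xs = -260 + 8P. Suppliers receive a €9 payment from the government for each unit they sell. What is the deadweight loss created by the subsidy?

Pre-subsidy: 145 - P = -260 + 8P gives P* = 45, x* = 100.
With the subsidy, sellers receive Ps = Pb + 9 for each unit, where Pb is the price buyers pay.
Supply in terms of Pb becomes xs = -260 + 8(Pb + 9) = -188 + 8Pb. Setting this equal to demand: 145 - Pb = -188 + 8Pb, so Pb = 37.
Sellers receive Ps = 37 + 9 = 46; x' = 145 − 1·37 = 108.
The subsidy expands output by 108 − 100 = 8 past the efficient level; on those units the gap between marginal cost and willingness to pay runs from 0 up to 9.
DWL = ½ × 9 × 8 = 36.

Deadweight loss = €36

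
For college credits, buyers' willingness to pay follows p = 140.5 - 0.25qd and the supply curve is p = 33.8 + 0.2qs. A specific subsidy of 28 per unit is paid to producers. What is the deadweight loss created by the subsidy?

Deadweight loss = 7840/9

Pre-subsidy: 140.5 - 0.25q = 33.8 + 0.2q gives q* = 2134/9 and p* = 731/9.
With the subsidy, sellers receive ps = pb + 28 for each unit, where pb is the price buyers pay.
On the curves, pb = 140.5 - 0.25q and ps = 33.8 + 0.2q; the wedge ps − pb = 28 gives 33.8 + 0.2q − (140.5 - 0.25q) = 28, so q' = 898/3.
Then pb = 140.5 − 0.25·(898/3) = 197/3 and ps = 33.8 + 0.2·(898/3) = 281/3.
The subsidy expands output by 898/3 − 2134/9 = 560/9 past the efficient level; on those units the gap between marginal cost and willingness to pay runs from 0 up to 28.
DWL = ½ × 28 × 560/9 = 7840/9.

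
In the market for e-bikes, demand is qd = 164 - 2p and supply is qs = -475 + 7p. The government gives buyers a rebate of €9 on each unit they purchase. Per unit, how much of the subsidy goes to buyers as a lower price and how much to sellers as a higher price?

Pre-subsidy: 164 - 2p = -475 + 7p gives p* = 71, q* = 22.
With the rebate, buyers effectively pay pb = ps − 9, where ps is the price sellers receive.
Demand in terms of ps becomes qd = 164 − 2(ps − 9) = 182 - 2ps. Setting this equal to supply: 182 - 2ps = -475 + 7ps, so ps = 73.
Buyers pay pb = 73 − 9 = 64; q' = -475 + 7·73 = 36.
Buyers' price falls by p* − pb = 71 − 64 = 7; sellers' price rises by ps − p* = 73 − 71 = 2.

Buyers gain €7 per unit; sellers gain €2 per unit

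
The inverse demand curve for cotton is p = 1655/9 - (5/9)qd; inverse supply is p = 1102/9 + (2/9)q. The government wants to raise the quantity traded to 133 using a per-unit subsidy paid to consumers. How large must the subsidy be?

At q = 133, from the demand curve buyers pay pb = 1655/9 − (5/9)·133 = 110; from the supply curve sellers need ps = 1102/9 + (2/9)·133 = 152.
The subsidy must fill the gap: s = ps − pb = 152 − 110 = 42.

Required subsidy s = 42 per unit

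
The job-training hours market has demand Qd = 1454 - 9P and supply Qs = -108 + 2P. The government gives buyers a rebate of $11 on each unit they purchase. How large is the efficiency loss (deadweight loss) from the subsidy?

Pre-subsidy: 1454 - 9P = -108 + 2P gives P* = 142, Q* = 176.
With the rebate, buyers effectively pay Pb = Ps − 11, where Ps is the price sellers receive.
Demand in terms of Ps becomes Qd = 1454 − 9(Ps − 11) = 1553 - 9Ps. Setting this equal to supply: 1553 - 9Ps = -108 + 2Ps, so Ps = 151.
Buyers pay Pb = 151 − 11 = 140; Q' = -108 + 2·151 = 194.
The subsidy expands output by 194 − 176 = 18 past the efficient level; on those units the gap between marginal cost and willingness to pay runs from 0 up to 11.
DWL = ½ × 11 × 18 = 99.

Deadweight loss = $99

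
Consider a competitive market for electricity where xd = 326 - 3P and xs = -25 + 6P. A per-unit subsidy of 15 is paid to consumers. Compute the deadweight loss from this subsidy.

Deadweight loss = 225

Pre-subsidy: 326 - 3P = -25 + 6P gives P* = 39, x* = 209.
With the rebate, buyers effectively pay Pb = Ps − 15, where Ps is the price sellers receive.
Demand in terms of Ps becomes xd = 326 − 3(Ps − 15) = 371 - 3Ps. Setting this equal to supply: 371 - 3Ps = -25 + 6Ps, so Ps = 44.
Buyers pay Pb = 44 − 15 = 29; x' = -25 + 6·44 = 239.
The subsidy expands output by 239 − 209 = 30 past the efficient level; on those units the gap between marginal cost and willingness to pay runs from 0 up to 15.
DWL = ½ × 15 × 30 = 225.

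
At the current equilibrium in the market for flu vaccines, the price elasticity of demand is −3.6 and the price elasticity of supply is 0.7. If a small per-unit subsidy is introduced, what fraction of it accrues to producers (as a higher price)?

Producer share = 36/43

For a small subsidy around the equilibrium, the benefit split depends on the relative slopes, which at a point are proportional to the elasticities.
Buyer share = εs/(εs + |εd|) = 0.7/(0.7 + 3.6) = 7/43; seller share = |εd|/(εs + |εd|) = 36/43.
So producers capture 36/43 of the subsidy.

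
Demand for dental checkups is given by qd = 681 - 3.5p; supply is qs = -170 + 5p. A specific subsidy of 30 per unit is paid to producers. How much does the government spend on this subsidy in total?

Pre-subsidy: 681 - 3.5p = -170 + 5p gives p* = 1702/17, q* = 5620/17.
With the subsidy, sellers receive ps = pb + 30 for each unit, where pb is the price buyers pay.
Supply in terms of pb becomes qs = -170 + 5(pb + 30) = -20 + 5pb. Setting this equal to demand: 681 - 3.5pb = -20 + 5pb, so pb = 1402/17.
Sellers receive ps = 1402/17 + 30 = 1912/17; q' = 681 − 3.5·(1402/17) = 6670/17.
Government outlay = subsidy × quantity = 30 × 6670/17 = 200100/17.

Government cost = 200100/17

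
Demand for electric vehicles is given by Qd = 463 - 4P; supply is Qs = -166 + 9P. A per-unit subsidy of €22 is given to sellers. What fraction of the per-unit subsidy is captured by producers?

Producer share = 4/13

Pre-subsidy: 463 - 4P = -166 + 9P gives P* = 629/13, Q* = 3503/13.
With the subsidy, sellers receive Ps = Pb + 22 for each unit, where Pb is the price buyers pay.
Supply in terms of Pb becomes Qs = -166 + 9(Pb + 22) = 32 + 9Pb. Setting this equal to demand: 463 - 4Pb = 32 + 9Pb, so Pb = 431/13.
Sellers receive Ps = 431/13 + 22 = 717/13; Q' = 463 − 4·(431/13) = 4295/13.
Buyers' price falls by P* − Pb = 629/13 − 431/13 = 198/13; sellers' price rises by Ps − P* = 717/13 − 629/13 = 88/13.
So producers capture (88/13)/22 = 4/13 of each unit of subsidy.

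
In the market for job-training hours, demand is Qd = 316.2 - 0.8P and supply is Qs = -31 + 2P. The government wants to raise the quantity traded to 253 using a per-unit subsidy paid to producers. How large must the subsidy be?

Required subsidy s = 63 per unit

At Q = 253, invert demand for the buyer price: Pb = (316.2 − 253)/0.8 = 79; invert supply for the seller price: Ps = (253 − (-31))/2 = 142.
The subsidy must fill the gap: s = Ps − Pb = 142 − 79 = 63.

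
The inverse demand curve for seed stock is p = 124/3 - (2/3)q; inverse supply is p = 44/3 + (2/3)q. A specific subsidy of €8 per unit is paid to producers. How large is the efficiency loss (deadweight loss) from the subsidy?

Pre-subsidy: 124/3 - (2/3)q = 44/3 + (2/3)q gives q* = 20 and p* = 28.
With the subsidy, sellers receive ps = pb + 8 for each unit, where pb is the price buyers pay.
On the curves, pb = 124/3 - (2/3)q and ps = 44/3 + (2/3)q; the wedge ps − pb = 8 gives 44/3 + (2/3)q − (124/3 - (2/3)q) = 8, so q' = 26.
Then pb = 124/3 − (2/3)·26 = 24 and ps = 44/3 + (2/3)·26 = 32.
The subsidy expands output by 26 − 20 = 6 past the efficient level; on those units the gap between marginal cost and willingness to pay runs from 0 up to 8.
DWL = ½ × 8 × 6 = 24.

Deadweight loss = €24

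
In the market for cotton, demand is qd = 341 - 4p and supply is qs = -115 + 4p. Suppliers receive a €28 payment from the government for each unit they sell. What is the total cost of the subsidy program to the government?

Government cost = €4732

Pre-subsidy: 341 - 4p = -115 + 4p gives p* = 57, q* = 113.
With the subsidy, sellers receive ps = pb + 28 for each unit, where pb is the price buyers pay.
Supply in terms of pb becomes qs = -115 + 4(pb + 28) = -3 + 4pb. Setting this equal to demand: 341 - 4pb = -3 + 4pb, so pb = 43.
Sellers receive ps = 43 + 28 = 71; q' = 341 − 4·43 = 169.
Government outlay = subsidy × quantity = 28 × 169 = 4732.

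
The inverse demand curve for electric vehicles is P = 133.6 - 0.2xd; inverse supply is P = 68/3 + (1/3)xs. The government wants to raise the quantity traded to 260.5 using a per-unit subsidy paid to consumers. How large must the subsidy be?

At x = 260.5, from the demand curve buyers pay Pb = 133.6 − 0.2·260.5 = 81.5; from the supply curve sellers need Ps = 68/3 + (1/3)·260.5 = 109.5.
The subsidy must fill the gap: s = Ps − Pb = 109.5 − 81.5 = 28.

Required subsidy s = 28 per unit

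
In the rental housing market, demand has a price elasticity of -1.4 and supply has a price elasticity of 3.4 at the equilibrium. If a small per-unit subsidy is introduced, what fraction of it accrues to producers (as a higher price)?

Producer share = 7/24

For a small subsidy around the equilibrium, the benefit split depends on the relative slopes, which at a point are proportional to the elasticities.
Buyer share = εs/(εs + |εd|) = 3.4/(3.4 + 1.4) = 17/24; seller share = |εd|/(εs + |εd|) = 7/24.
So producers capture 7/24 of the subsidy.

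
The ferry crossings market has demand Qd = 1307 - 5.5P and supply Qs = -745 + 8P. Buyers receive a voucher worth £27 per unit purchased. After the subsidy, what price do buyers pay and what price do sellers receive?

Buyers pay £136; sellers receive £163

Pre-subsidy: 1307 - 5.5P = -745 + 8P gives P* = 152, Q* = 471.
With the rebate, buyers effectively pay Pb = Ps − 27, where Ps is the price sellers receive.
Demand in terms of Ps becomes Qd = 1307 − 5.5(Ps − 27) = 1455.5 - 5.5Ps. Setting this equal to supply: 1455.5 - 5.5Ps = -745 + 8Ps, so Ps = 163.
Buyers pay Pb = 163 − 27 = 136; Q' = -745 + 8·163 = 559.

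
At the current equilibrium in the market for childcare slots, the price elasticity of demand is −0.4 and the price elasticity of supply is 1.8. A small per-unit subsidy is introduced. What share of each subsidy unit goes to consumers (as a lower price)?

Consumer share = 9/11

For a small subsidy around the equilibrium, the benefit split depends on the relative slopes, which at a point are proportional to the elasticities.
Buyer share = εs/(εs + |εd|) = 1.8/(1.8 + 0.4) = 9/11; seller share = |εd|/(εs + |εd|) = 2/11.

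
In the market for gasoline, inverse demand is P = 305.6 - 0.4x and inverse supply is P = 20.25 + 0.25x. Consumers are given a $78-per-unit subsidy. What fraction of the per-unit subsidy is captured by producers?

Pre-subsidy: 305.6 - 0.4x = 20.25 + 0.25x gives x* = 439 and P* = 130.
With the rebate, buyers effectively pay Pb = Ps − 78, where Ps is the price sellers receive.
On the curves, Pb = 305.6 - 0.4x and Ps = 20.25 + 0.25x; the wedge Ps − Pb = 78 gives 20.25 + 0.25x − (305.6 - 0.4x) = 78, so x' = 559.
Then Pb = 305.6 − 0.4·559 = 82 and Ps = 20.25 + 0.25·559 = 160.
Buyers' price falls by P* − Pb = 130 − 82 = 48; sellers' price rises by Ps − P* = 160 − 130 = 30.
So producers capture 30/78 = 5/13 of each unit of subsidy.

Producer share = 5/13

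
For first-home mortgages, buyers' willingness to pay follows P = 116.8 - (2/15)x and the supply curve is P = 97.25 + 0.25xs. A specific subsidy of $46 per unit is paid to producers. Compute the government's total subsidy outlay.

Pre-subsidy: 116.8 - (2/15)x = 97.25 + 0.25x gives x* = 51 and P* = 110.
With the subsidy, sellers receive Ps = Pb + 46 for each unit, where Pb is the price buyers pay.
On the curves, Pb = 116.8 - (2/15)x and Ps = 97.25 + 0.25x; the wedge Ps − Pb = 46 gives 97.25 + 0.25x − (116.8 - (2/15)x) = 46, so x' = 171.
Then Pb = 116.8 − (2/15)·171 = 94 and Ps = 97.25 + 0.25·171 = 140.
Government outlay = subsidy × quantity = 46 × 171 = 7866.

Government cost = $7866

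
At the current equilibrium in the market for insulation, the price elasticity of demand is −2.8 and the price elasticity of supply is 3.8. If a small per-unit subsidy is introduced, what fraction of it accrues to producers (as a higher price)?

For a small subsidy around the equilibrium, the benefit split depends on the relative slopes, which at a point are proportional to the elasticities.
Buyer share = εs/(εs + |εd|) = 3.8/(3.8 + 2.8) = 19/33; seller share = |εd|/(εs + |εd|) = 14/33.
So producers capture 14/33 of the subsidy.

Producer share = 14/33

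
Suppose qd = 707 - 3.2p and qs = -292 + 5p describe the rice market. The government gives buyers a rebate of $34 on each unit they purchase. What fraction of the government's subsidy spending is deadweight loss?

DWL / government spending = 1360/15723

Pre-subsidy: 707 - 3.2p = -292 + 5p gives p* = 4995/41, q* = 13003/41.
With the rebate, buyers effectively pay pb = ps − 34, where ps is the price sellers receive.
Demand in terms of ps becomes qd = 707 − 3.2(ps − 34) = 815.8 - 3.2ps. Setting this equal to supply: 815.8 - 3.2ps = -292 + 5ps, so ps = 5539/41.
Buyers pay pb = 5539/41 − 34 = 4145/41; q' = -292 + 5·(5539/41) = 15723/41.
ΔCS = ½(13003/41 + 15723/41)(4995/41 − 4145/41) = 12208550/1681; ΔPS = ½(13003/41 + 15723/41)(5539/41 − 4995/41) = 7813472/1681.
Government spending = 34 × 15723/41 = 534582/41.
DWL = ½ × 34 × (15723/41 − 13003/41) = 46240/41; fraction = (46240/41) / (534582/41) = 1360/15723.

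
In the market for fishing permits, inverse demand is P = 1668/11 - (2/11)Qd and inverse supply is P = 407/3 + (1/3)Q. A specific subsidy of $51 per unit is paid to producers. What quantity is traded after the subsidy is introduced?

Q' = 130

Pre-subsidy: 1668/11 - (2/11)Q = 407/3 + (1/3)Q gives Q* = 31 and P* = 146.
With the subsidy, sellers receive Ps = Pb + 51 for each unit, where Pb is the price buyers pay.
On the curves, Pb = 1668/11 - (2/11)Q and Ps = 407/3 + (1/3)Q; the wedge Ps − Pb = 51 gives 407/3 + (1/3)Q − (1668/11 - (2/11)Q) = 51, so Q' = 130.
Then Pb = 1668/11 − (2/11)·130 = 128 and Ps = 407/3 + (1/3)·130 = 179.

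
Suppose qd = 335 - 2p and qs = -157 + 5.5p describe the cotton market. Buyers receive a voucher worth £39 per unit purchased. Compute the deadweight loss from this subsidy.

Pre-subsidy: 335 - 2p = -157 + 5.5p gives p* = 65.6, q* = 203.8.
With the rebate, buyers effectively pay pb = ps − 39, where ps is the price sellers receive.
Demand in terms of ps becomes qd = 335 − 2(ps − 39) = 413 - 2ps. Setting this equal to supply: 413 - 2ps = -157 + 5.5ps, so ps = 76.
Buyers pay pb = 76 − 39 = 37; q' = -157 + 5.5·76 = 261.
The subsidy expands output by 261 − 203.8 = 57.2 past the efficient level; on those units the gap between marginal cost and willingness to pay runs from 0 up to 39.
DWL = ½ × 39 × 57.2 = 1115.4.

Deadweight loss = £1115.4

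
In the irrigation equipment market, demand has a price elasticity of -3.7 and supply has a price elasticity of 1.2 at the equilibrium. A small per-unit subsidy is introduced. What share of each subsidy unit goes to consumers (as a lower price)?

For a small subsidy around the equilibrium, the benefit split depends on the relative slopes, which at a point are proportional to the elasticities.
Buyer share = εs/(εs + |εd|) = 1.2/(1.2 + 3.7) = 12/49; seller share = |εd|/(εs + |εd|) = 37/49.

Consumer share = 12/49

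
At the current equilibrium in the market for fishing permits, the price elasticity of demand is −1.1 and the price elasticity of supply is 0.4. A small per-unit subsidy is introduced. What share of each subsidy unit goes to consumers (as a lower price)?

Consumer share = 4/15

For a small subsidy around the equilibrium, the benefit split depends on the relative slopes, which at a point are proportional to the elasticities.
Buyer share = εs/(εs + |εd|) = 0.4/(0.4 + 1.1) = 4/15; seller share = |εd|/(εs + |εd|) = 11/15.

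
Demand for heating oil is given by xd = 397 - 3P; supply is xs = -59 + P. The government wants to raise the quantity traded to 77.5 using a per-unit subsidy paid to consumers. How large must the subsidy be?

Required subsidy s = 30 per unit

At x = 77.5, invert demand for the buyer price: Pb = (397 − 77.5)/3 = 106.5; invert supply for the seller price: Ps = (77.5 − (-59))/1 = 136.5.
The subsidy must fill the gap: s = Ps − Pb = 136.5 − 106.5 = 30.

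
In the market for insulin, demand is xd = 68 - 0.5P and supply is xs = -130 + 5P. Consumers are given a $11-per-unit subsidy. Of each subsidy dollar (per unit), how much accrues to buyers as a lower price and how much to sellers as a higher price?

Pre-subsidy: 68 - 0.5P = -130 + 5P gives P* = 36, x* = 50.
With the rebate, buyers effectively pay Pb = Ps − 11, where Ps is the price sellers receive.
Demand in terms of Ps becomes xd = 68 − 0.5(Ps − 11) = 73.5 - 0.5Ps. Setting this equal to supply: 73.5 - 0.5Ps = -130 + 5Ps, so Ps = 37.
Buyers pay Pb = 37 − 11 = 26; x' = -130 + 5·37 = 55.
Buyers' price falls by P* − Pb = 36 − 26 = 10; sellers' price rises by Ps − P* = 37 − 36 = 1.

Buyers gain $10 per unit; sellers gain $1 per unit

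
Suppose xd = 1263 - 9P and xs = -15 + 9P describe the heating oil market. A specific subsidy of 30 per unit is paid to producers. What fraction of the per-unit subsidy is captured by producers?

Pre-subsidy: 1263 - 9P = -15 + 9P gives P* = 71, x* = 624.
With the subsidy, sellers receive Ps = Pb + 30 for each unit, where Pb is the price buyers pay.
Supply in terms of Pb becomes xs = -15 + 9(Pb + 30) = 255 + 9Pb. Setting this equal to demand: 1263 - 9Pb = 255 + 9Pb, so Pb = 56.
Sellers receive Ps = 56 + 30 = 86; x' = 1263 − 9·56 = 759.
Buyers' price falls by P* − Pb = 71 − 56 = 15; sellers' price rises by Ps − P* = 86 − 71 = 15.
So producers capture 15/30 = 0.5 of each unit of subsidy.

Producer share = 0.5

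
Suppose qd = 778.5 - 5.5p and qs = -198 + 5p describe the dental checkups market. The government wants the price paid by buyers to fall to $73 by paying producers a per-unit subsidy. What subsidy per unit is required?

At a buyer price of 73, quantity demanded is 778.5 − 5.5·73 = 377.
Sellers supply 377 only when they receive ps with -198 + 5·ps = 377, i.e. ps = 115.
s = ps − pb = 115 − 73 = 42.

Required subsidy s = $42 per unit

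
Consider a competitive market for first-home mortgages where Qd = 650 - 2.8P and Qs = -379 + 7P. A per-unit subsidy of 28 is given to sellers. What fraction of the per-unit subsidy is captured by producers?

Pre-subsidy: 650 - 2.8P = -379 + 7P gives P* = 105, Q* = 356.
With the subsidy, sellers receive Ps = Pb + 28 for each unit, where Pb is the price buyers pay.
Supply in terms of Pb becomes Qs = -379 + 7(Pb + 28) = -183 + 7Pb. Setting this equal to demand: 650 - 2.8Pb = -183 + 7Pb, so Pb = 85.
Sellers receive Ps = 85 + 28 = 113; Q' = 650 − 2.8·85 = 412.
Buyers' price falls by P* − Pb = 105 − 85 = 20; sellers' price rises by Ps − P* = 113 − 105 = 8.
So producers capture 8/28 = 2/7 of each unit of subsidy.

Producer share = 2/7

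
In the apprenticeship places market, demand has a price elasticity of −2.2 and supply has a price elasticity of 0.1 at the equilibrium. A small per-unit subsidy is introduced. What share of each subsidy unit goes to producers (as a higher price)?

For a small subsidy around the equilibrium, the benefit split depends on the relative slopes, which at a point are proportional to the elasticities.
Buyer share = εs/(εs + |εd|) = 0.1/(0.1 + 2.2) = 1/23; seller share = |εd|/(εs + |εd|) = 22/23.
So producers capture 22/23 of the subsidy.

Producer share = 22/23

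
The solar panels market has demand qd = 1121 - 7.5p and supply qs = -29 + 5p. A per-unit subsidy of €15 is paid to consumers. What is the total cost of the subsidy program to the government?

Government cost = €7140

Pre-subsidy: 1121 - 7.5p = -29 + 5p gives p* = 92, q* = 431.
With the rebate, buyers effectively pay pb = ps − 15, where ps is the price sellers receive.
Demand in terms of ps becomes qd = 1121 − 7.5(ps − 15) = 1233.5 - 7.5ps. Setting this equal to supply: 1233.5 - 7.5ps = -29 + 5ps, so ps = 101.
Buyers pay pb = 101 − 15 = 86; q' = -29 + 5·101 = 476.
Government outlay = subsidy × quantity = 15 × 476 = 7140.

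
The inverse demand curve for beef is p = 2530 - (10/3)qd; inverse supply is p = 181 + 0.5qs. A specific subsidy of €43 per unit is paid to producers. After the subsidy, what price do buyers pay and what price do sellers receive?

Buyers pay €450; sellers receive €493

Pre-subsidy: 2530 - (10/3)q = 181 + 0.5q gives q* = 14094/23 and p* = 11210/23.
With the subsidy, sellers receive ps = pb + 43 for each unit, where pb is the price buyers pay.
On the curves, pb = 2530 - (10/3)q and ps = 181 + 0.5q; the wedge ps − pb = 43 gives 181 + 0.5q − (2530 - (10/3)q) = 43, so q' = 624.
Then pb = 2530 − (10/3)·624 = 450 and ps = 181 + 0.5·624 = 493.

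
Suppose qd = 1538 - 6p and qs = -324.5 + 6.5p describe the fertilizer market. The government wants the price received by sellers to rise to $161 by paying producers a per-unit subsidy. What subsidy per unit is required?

At a seller price of 161, quantity supplied is -324.5 + 6.5·161 = 722.
Buyers absorb 722 only when they pay pb with 1538 − 6·pb = 722, i.e. pb = 136.
s = ps − pb = 161 − 136 = 25.

Required subsidy s = $25 per unit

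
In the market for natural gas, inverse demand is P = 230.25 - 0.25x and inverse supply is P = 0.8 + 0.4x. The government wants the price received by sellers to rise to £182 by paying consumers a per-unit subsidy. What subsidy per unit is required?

At a seller price of 182, quantity supplied is -2 + 2.5·182 = 453.
Buyers absorb 453 only when they pay Pb = 230.25 − 0.25·453 = 117.
s = Ps − Pb = 182 − 117 = 65.

Required subsidy s = £65 per unit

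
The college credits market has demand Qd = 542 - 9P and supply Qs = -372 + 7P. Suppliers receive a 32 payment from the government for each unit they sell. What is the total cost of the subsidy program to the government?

Pre-subsidy: 542 - 9P = -372 + 7P gives P* = 57.125, Q* = 27.875.
With the subsidy, sellers receive Ps = Pb + 32 for each unit, where Pb is the price buyers pay.
Supply in terms of Pb becomes Qs = -372 + 7(Pb + 32) = -148 + 7Pb. Setting this equal to demand: 542 - 9Pb = -148 + 7Pb, so Pb = 43.125.
Sellers receive Ps = 43.125 + 32 = 75.125; Q' = 542 − 9·43.125 = 153.875.
Government outlay = subsidy × quantity = 32 × 153.875 = 4924.

Government cost = 4924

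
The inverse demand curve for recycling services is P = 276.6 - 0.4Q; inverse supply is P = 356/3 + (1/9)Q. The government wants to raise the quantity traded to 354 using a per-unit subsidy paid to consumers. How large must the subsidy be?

Required subsidy s = 23 per unit

At Q = 354, from the demand curve buyers pay Pb = 276.6 − 0.4·354 = 135; from the supply curve sellers need Ps = 356/3 + (1/9)·354 = 158.
The subsidy must fill the gap: s = Ps − Pb = 158 − 135 = 23.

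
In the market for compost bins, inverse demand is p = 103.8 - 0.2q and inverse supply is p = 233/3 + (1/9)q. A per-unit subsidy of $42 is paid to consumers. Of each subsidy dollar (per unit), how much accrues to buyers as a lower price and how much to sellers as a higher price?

Pre-subsidy: 103.8 - 0.2q = 233/3 + (1/9)q gives q* = 84 and p* = 87.
With the rebate, buyers effectively pay pb = ps − 42, where ps is the price sellers receive.
On the curves, pb = 103.8 - 0.2q and ps = 233/3 + (1/9)q; the wedge ps − pb = 42 gives 233/3 + (1/9)q − (103.8 - 0.2q) = 42, so q' = 219.
Then pb = 103.8 − 0.2·219 = 60 and ps = 233/3 + (1/9)·219 = 102.
Buyers' price falls by p* − pb = 87 − 60 = 27; sellers' price rises by ps − p* = 102 − 87 = 15.

Buyers gain $27 per unit; sellers gain $15 per unit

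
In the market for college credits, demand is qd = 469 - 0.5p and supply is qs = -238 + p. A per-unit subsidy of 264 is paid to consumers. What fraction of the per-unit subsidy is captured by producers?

Pre-subsidy: 469 - 0.5p = -238 + p gives p* = 1414/3, q* = 700/3.
With the rebate, buyers effectively pay pb = ps − 264, where ps is the price sellers receive.
Demand in terms of ps becomes qd = 469 − 0.5(ps − 264) = 601 - 0.5ps. Setting this equal to supply: 601 - 0.5ps = -238 + ps, so ps = 1678/3.
Buyers pay pb = 1678/3 − 264 = 886/3; q' = -238 + 1·(1678/3) = 964/3.
Buyers' price falls by p* − pb = 1414/3 − 886/3 = 176; sellers' price rises by ps − p* = 1678/3 − 1414/3 = 88.
So producers capture 88/264 = 1/3 of each unit of subsidy.

Producer share = 1/3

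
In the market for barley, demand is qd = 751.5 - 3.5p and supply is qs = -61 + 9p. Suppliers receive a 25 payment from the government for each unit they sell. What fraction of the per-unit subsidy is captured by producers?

Pre-subsidy: 751.5 - 3.5p = -61 + 9p gives p* = 65, q* = 524.
With the subsidy, sellers receive ps = pb + 25 for each unit, where pb is the price buyers pay.
Supply in terms of pb becomes qs = -61 + 9(pb + 25) = 164 + 9pb. Setting this equal to demand: 751.5 - 3.5pb = 164 + 9pb, so pb = 47.
Sellers receive ps = 47 + 25 = 72; q' = 751.5 − 3.5·47 = 587.
Buyers' price falls by p* − pb = 65 − 47 = 18; sellers' price rises by ps − p* = 72 − 65 = 7.
So producers capture 7/25 = 0.28 of each unit of subsidy.

Producer share = 0.28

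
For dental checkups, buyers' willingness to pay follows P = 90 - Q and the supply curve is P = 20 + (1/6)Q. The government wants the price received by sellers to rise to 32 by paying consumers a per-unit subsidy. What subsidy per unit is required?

At a seller price of 32, quantity supplied is -120 + 6·32 = 72.
Buyers absorb 72 only when they pay Pb = 90 − 1·72 = 18.
s = Ps − Pb = 32 − 18 = 14.

Required subsidy s = 14 per unit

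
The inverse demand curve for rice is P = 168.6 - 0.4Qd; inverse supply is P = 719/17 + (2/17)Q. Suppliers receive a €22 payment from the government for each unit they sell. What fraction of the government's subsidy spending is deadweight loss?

DWL / government spending = 85/1146

Pre-subsidy: 168.6 - 0.4Q = 719/17 + (2/17)Q gives Q* = 244 and P* = 71.
With the subsidy, sellers receive Ps = Pb + 22 for each unit, where Pb is the price buyers pay.
On the curves, Pb = 168.6 - 0.4Q and Ps = 719/17 + (2/17)Q; the wedge Ps − Pb = 22 gives 719/17 + (2/17)Q − (168.6 - 0.4Q) = 22, so Q' = 286.5.
Then Pb = 168.6 − 0.4·286.5 = 54 and Ps = 719/17 + (2/17)·286.5 = 76.
ΔCS = ½(244 + 286.5)(71 − 54) = 4509.25; ΔPS = ½(244 + 286.5)(76 − 71) = 1326.25.
Government spending = 22 × 286.5 = 6303.
DWL = ½ × 22 × (286.5 − 244) = 467.5; fraction = 467.5 / 6303 = 85/1146.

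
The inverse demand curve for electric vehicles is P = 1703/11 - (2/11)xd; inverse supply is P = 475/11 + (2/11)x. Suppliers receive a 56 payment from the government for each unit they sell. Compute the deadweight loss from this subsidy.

Deadweight loss = 4312

Pre-subsidy: 1703/11 - (2/11)x = 475/11 + (2/11)x gives x* = 307 and P* = 99.
With the subsidy, sellers receive Ps = Pb + 56 for each unit, where Pb is the price buyers pay.
On the curves, Pb = 1703/11 - (2/11)x and Ps = 475/11 + (2/11)x; the wedge Ps − Pb = 56 gives 475/11 + (2/11)x − (1703/11 - (2/11)x) = 56, so x' = 461.
Then Pb = 1703/11 − (2/11)·461 = 71 and Ps = 475/11 + (2/11)·461 = 127.
The subsidy expands output by 461 − 307 = 154 past the efficient level; on those units the gap between marginal cost and willingness to pay runs from 0 up to 56.
DWL = ½ × 56 × 154 = 4312.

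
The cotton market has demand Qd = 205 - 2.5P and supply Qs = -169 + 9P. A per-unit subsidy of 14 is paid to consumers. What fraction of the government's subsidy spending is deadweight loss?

Pre-subsidy: 205 - 2.5P = -169 + 9P gives P* = 748/23, Q* = 2845/23.
With the rebate, buyers effectively pay Pb = Ps − 14, where Ps is the price sellers receive.
Demand in terms of Ps becomes Qd = 205 − 2.5(Ps − 14) = 240 - 2.5Ps. Setting this equal to supply: 240 - 2.5Ps = -169 + 9Ps, so Ps = 818/23.
Buyers pay Pb = 818/23 − 14 = 496/23; Q' = -169 + 9·(818/23) = 3475/23.
ΔCS = ½(2845/23 + 3475/23)(748/23 − 496/23) = 796320/529; ΔPS = ½(2845/23 + 3475/23)(818/23 − 748/23) = 221200/529.
Government spending = 14 × 3475/23 = 48650/23.
DWL = ½ × 14 × (3475/23 − 2845/23) = 4410/23; fraction = (4410/23) / (48650/23) = 63/695.

DWL / government spending = 63/695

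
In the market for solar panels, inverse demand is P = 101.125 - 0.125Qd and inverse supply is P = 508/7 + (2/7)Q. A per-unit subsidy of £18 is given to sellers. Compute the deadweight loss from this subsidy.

Deadweight loss = 9072/23

Pre-subsidy: 101.125 - 0.125Q = 508/7 + (2/7)Q gives Q* = 1599/23 and P* = 2126/23.
With the subsidy, sellers receive Ps = Pb + 18 for each unit, where Pb is the price buyers pay.
On the curves, Pb = 101.125 - 0.125Q and Ps = 508/7 + (2/7)Q; the wedge Ps − Pb = 18 gives 508/7 + (2/7)Q − (101.125 - 0.125Q) = 18, so Q' = 2607/23.
Then Pb = 101.125 − 0.125·(2607/23) = 2000/23 and Ps = 508/7 + (2/7)·(2607/23) = 2414/23.
The subsidy expands output by 2607/23 − 1599/23 = 1008/23 past the efficient level; on those units the gap between marginal cost and willingness to pay runs from 0 up to 18.
DWL = ½ × 18 × 1008/23 = 9072/23.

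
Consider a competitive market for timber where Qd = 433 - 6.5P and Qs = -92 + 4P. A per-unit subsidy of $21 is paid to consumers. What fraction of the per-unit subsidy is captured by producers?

Pre-subsidy: 433 - 6.5P = -92 + 4P gives P* = 50, Q* = 108.
With the rebate, buyers effectively pay Pb = Ps − 21, where Ps is the price sellers receive.
Demand in terms of Ps becomes Qd = 433 − 6.5(Ps − 21) = 569.5 - 6.5Ps. Setting this equal to supply: 569.5 - 6.5Ps = -92 + 4Ps, so Ps = 63.
Buyers pay Pb = 63 − 21 = 42; Q' = -92 + 4·63 = 160.
Buyers' price falls by P* − Pb = 50 − 42 = 8; sellers' price rises by Ps − P* = 63 − 50 = 13.
So producers capture 13/21 = 13/21 of each unit of subsidy.

Producer share = 13/21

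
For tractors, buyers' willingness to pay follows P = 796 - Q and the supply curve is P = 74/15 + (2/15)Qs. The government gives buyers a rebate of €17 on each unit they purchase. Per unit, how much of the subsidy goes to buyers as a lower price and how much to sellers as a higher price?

Pre-subsidy: 796 - Q = 74/15 + (2/15)Q gives Q* = 698 and P* = 98.
With the rebate, buyers effectively pay Pb = Ps − 17, where Ps is the price sellers receive.
On the curves, Pb = 796 - Q and Ps = 74/15 + (2/15)Q; the wedge Ps − Pb = 17 gives 74/15 + (2/15)Q − (796 - Q) = 17, so Q' = 713.
Then Pb = 796 − 1·713 = 83 and Ps = 74/15 + (2/15)·713 = 100.
Buyers' price falls by P* − Pb = 98 − 83 = 15; sellers' price rises by Ps − P* = 100 − 98 = 2.

Buyers gain €15 per unit; sellers gain €2 per unit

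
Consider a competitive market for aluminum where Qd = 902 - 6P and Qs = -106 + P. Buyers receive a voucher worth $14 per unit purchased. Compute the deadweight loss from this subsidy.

Deadweight loss = $84

Pre-subsidy: 902 - 6P = -106 + P gives P* = 144, Q* = 38.
With the rebate, buyers effectively pay Pb = Ps − 14, where Ps is the price sellers receive.
Demand in terms of Ps becomes Qd = 902 − 6(Ps − 14) = 986 - 6Ps. Setting this equal to supply: 986 - 6Ps = -106 + Ps, so Ps = 156.
Buyers pay Pb = 156 − 14 = 142; Q' = -106 + 1·156 = 50.
The subsidy expands output by 50 − 38 = 12 past the efficient level; on those units the gap between marginal cost and willingness to pay runs from 0 up to 14.
DWL = ½ × 14 × 12 = 84.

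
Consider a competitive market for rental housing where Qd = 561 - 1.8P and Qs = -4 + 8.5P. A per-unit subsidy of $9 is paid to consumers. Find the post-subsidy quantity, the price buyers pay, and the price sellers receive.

Pre-subsidy: 561 - 1.8P = -4 + 8.5P gives P* = 5650/103, Q* = 47613/103.
With the rebate, buyers effectively pay Pb = Ps − 9, where Ps is the price sellers receive.
Demand in terms of Ps becomes Qd = 561 − 1.8(Ps − 9) = 577.2 - 1.8Ps. Setting this equal to supply: 577.2 - 1.8Ps = -4 + 8.5Ps, so Ps = 5812/103.
Buyers pay Pb = 5812/103 − 9 = 4885/103; Q' = -4 + 8.5·(5812/103) = 48990/103.

Q' = 48990/103; buyers pay 4885/103; sellers receive 5812/103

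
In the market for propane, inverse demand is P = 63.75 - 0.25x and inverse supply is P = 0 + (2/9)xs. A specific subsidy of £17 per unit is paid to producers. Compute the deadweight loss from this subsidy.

Deadweight loss = £306

Pre-subsidy: 63.75 - 0.25x = 0 + (2/9)x gives x* = 135 and P* = 30.
With the subsidy, sellers receive Ps = Pb + 17 for each unit, where Pb is the price buyers pay.
On the curves, Pb = 63.75 - 0.25x and Ps = 0 + (2/9)x; the wedge Ps − Pb = 17 gives 0 + (2/9)x − (63.75 - 0.25x) = 17, so x' = 171.
Then Pb = 63.75 − 0.25·171 = 21 and Ps = 0 + (2/9)·171 = 38.
The subsidy expands output by 171 − 135 = 36 past the efficient level; on those units the gap between marginal cost and willingness to pay runs from 0 up to 17.
DWL = ½ × 17 × 36 = 306.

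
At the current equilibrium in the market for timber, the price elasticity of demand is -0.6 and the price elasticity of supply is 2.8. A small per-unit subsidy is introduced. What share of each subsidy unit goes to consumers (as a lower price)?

For a small subsidy around the equilibrium, the benefit split depends on the relative slopes, which at a point are proportional to the elasticities.
Buyer share = εs/(εs + |εd|) = 2.8/(2.8 + 0.6) = 14/17; seller share = |εd|/(εs + |εd|) = 3/17.

Consumer share = 14/17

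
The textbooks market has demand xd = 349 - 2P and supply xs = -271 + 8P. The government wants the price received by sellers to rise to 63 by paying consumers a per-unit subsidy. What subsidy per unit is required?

Required subsidy s = 5 per unit

At a seller price of 63, quantity supplied is -271 + 8·63 = 233.
Buyers absorb 233 only when they pay Pb with 349 − 2·Pb = 233, i.e. Pb = 58.
s = Ps − Pb = 63 − 58 = 5.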